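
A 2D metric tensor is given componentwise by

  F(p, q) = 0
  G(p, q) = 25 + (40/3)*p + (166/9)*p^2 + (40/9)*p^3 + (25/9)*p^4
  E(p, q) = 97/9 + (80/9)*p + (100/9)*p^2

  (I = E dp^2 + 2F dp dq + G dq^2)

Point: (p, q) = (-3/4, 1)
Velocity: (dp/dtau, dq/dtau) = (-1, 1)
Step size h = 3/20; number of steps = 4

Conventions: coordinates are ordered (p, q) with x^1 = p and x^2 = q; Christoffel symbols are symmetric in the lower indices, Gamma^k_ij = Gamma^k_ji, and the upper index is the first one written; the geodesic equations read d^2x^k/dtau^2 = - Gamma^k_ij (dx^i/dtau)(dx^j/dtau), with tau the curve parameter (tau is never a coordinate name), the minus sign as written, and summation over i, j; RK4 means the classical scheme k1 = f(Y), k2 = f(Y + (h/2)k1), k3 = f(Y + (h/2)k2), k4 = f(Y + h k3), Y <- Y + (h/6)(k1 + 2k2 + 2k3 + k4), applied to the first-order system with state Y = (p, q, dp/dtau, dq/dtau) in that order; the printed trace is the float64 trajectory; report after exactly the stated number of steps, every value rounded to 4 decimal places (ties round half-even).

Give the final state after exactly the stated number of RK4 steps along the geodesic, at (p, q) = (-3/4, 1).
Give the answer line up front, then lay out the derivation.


Answer: p = -1.3642, q = 1.4900, dp/dtau = -1.0091, dq/dtau = 0.6176

f(Y) = (dp/dtau, dq/dtau, -Gamma^p_ij Y'^i Y'^j, -Gamma^q_ij Y'^i Y'^j) with the Gammas evaluated at the stage position; h = 0.150000; intermediate values shown to 6 dp
step 0: p = -0.7500, q = 1.0000, dp/dtau = -1.0000, dq/dtau = 1.0000
step 1:
  k1: at (p, q) = (-0.750000, 1.000000), (dp/dtau, dq/dtau) = (-1.000000, 1.000000); Gamma_ppp = -0.375335, Gamma_ppq = 0.000000, Gamma_pqq = 0.555965, Gamma_qpp = 0.000000, Gamma_qpq = -0.236287, Gamma_qqq = 0.000000; k1 = (-1.000000, 1.000000, -0.180630, -0.472574)
  k2: at (p, q) = (-0.825000, 1.075000), (dp/dtau, dq/dtau) = (-1.013547, 0.964557); Gamma_ppp = -0.429022, Gamma_ppq = 0.000000, Gamma_pqq = 0.647957, Gamma_qpp = 0.000000, Gamma_qpq = -0.281399, Gamma_qqq = 0.000000; k2 = (-1.013547, 0.964557, -0.162115, -0.550204)
  k3: at (p, q) = (-0.826016, 1.072342), (dp/dtau, dq/dtau) = (-1.012159, 0.958735); Gamma_ppp = -0.429673, Gamma_ppq = 0.000000, Gamma_pqq = 0.649126, Gamma_qpp = 0.000000, Gamma_qpq = -0.281991, Gamma_qqq = 0.000000; k3 = (-1.012159, 0.958735, -0.156474, -0.547283)
  k4: at (p, q) = (-0.901824, 1.143810), (dp/dtau, dq/dtau) = (-1.023471, 0.917908); Gamma_ppp = -0.472604, Gamma_ppq = 0.000000, Gamma_pqq = 0.730605, Gamma_qpp = 0.000000, Gamma_qpq = -0.324613, Gamma_qqq = 0.000000; k4 = (-1.023471, 0.917908, -0.120525, -0.609917)
  Y <- Y + (h/6)(k1 + 2k2 + 2k3 + k4): p = -0.9019, q = 1.1441, dp/dtau = -1.0235, dq/dtau = 0.9181
step 2:
  k1: at (p, q) = (-0.901872, 1.144112), (dp/dtau, dq/dtau) = (-1.023458, 0.918063); Gamma_ppp = -0.472628, Gamma_ppq = 0.000000, Gamma_pqq = 0.730653, Gamma_qpp = 0.000000, Gamma_qpq = -0.324639, Gamma_qqq = 0.000000; k1 = (-1.023458, 0.918063, -0.120762, -0.610062)
  k2: at (p, q) = (-0.978631, 1.212967), (dp/dtau, dq/dtau) = (-1.032515, 0.872309); Gamma_ppp = -0.505437, Gamma_ppq = 0.000000, Gamma_pqq = 0.802334, Gamma_qpp = 0.000000, Gamma_qpq = -0.364514, Gamma_qqq = 0.000000; k2 = (-1.032515, 0.872309, -0.071674, -0.656615)
  k3: at (p, q) = (-0.979311, 1.209535), (dp/dtau, dq/dtau) = (-1.028834, 0.868817); Gamma_ppp = -0.505683, Gamma_ppq = 0.000000, Gamma_pqq = 0.802923, Gamma_qpp = 0.000000, Gamma_qpq = -0.364851, Gamma_qqq = 0.000000; k3 = (-1.028834, 0.868817, -0.070817, -0.652258)
  k4: at (p, q) = (-1.056197, 1.274435), (dp/dtau, dq/dtau) = (-1.034081, 0.820225); Gamma_ppp = -0.528938, Gamma_ppq = 0.000000, Gamma_pqq = 0.864970, Gamma_qpp = 0.000000, Gamma_qpq = -0.401271, Gamma_qqq = 0.000000; k4 = (-1.034081, 0.820225, -0.016320, -0.680699)
  Y <- Y + (h/6)(k1 + 2k2 + 2k3 + k4): p = -1.0564, q = 1.2746, dp/dtau = -1.0340, dq/dtau = 0.8204
step 3:
  k1: at (p, q) = (-1.056378, 1.274626), (dp/dtau, dq/dtau) = (-1.034010, 0.820351); Gamma_ppp = -0.528982, Gamma_ppq = 0.000000, Gamma_pqq = 0.865106, Gamma_qpp = 0.000000, Gamma_qpq = -0.401352, Gamma_qqq = 0.000000; k1 = (-1.034010, 0.820351, -0.016620, -0.680895)
  k2: at (p, q) = (-1.133929, 1.336152), (dp/dtau, dq/dtau) = (-1.035256, 0.769284); Gamma_ppp = -0.544195, Gamma_ppq = 0.000000, Gamma_pqq = 0.919322, Gamma_qpp = 0.000000, Gamma_qpq = -0.434451, Gamma_qqq = 0.000000; k2 = (-1.035256, 0.769284, 0.039191, -0.691998)
  k3: at (p, q) = (-1.134022, 1.332322), (dp/dtau, dq/dtau) = (-1.031071, 0.768451); Gamma_ppp = -0.544208, Gamma_ppq = 0.000000, Gamma_pqq = 0.919383, Gamma_qpp = 0.000000, Gamma_qpq = -0.434488, Gamma_qqq = 0.000000; k3 = (-1.031071, 0.768451, 0.035641, -0.688514)
  k4: at (p, q) = (-1.211039, 1.389893), (dp/dtau, dq/dtau) = (-1.028664, 0.717074); Gamma_ppp = -0.552560, Gamma_ppq = 0.000000, Gamma_pqq = 0.966368, Gamma_qpp = 0.000000, Gamma_qpq = -0.463744, Gamma_qqq = 0.000000; k4 = (-1.028664, 0.717074, 0.087790, -0.684141)
  Y <- Y + (h/6)(k1 + 2k2 + 2k3 + k4): p = -1.2113, q = 1.3899, dp/dtau = -1.0285, dq/dtau = 0.7172
step 4:
  k1: at (p, q) = (-1.211261, 1.389948), (dp/dtau, dq/dtau) = (-1.028489, 0.717199); Gamma_ppp = -0.552576, Gamma_ppq = 0.000000, Gamma_pqq = 0.966495, Gamma_qpp = 0.000000, Gamma_qpq = -0.463824, Gamma_qqq = 0.000000; k1 = (-1.028489, 0.717199, 0.087368, -0.684262)
  k2: at (p, q) = (-1.288398, 1.443738), (dp/dtau, dq/dtau) = (-1.021936, 0.665880); Gamma_ppp = -0.555509, Gamma_ppq = 0.000000, Gamma_pqq = 1.008040, Gamma_qpp = 0.000000, Gamma_qpq = -0.489576, Gamma_qqq = 0.000000; k2 = (-1.021936, 0.665880, 0.133187, -0.666300)
  k3: at (p, q) = (-1.287906, 1.439889), (dp/dtau, dq/dtau) = (-1.018500, 0.667227); Gamma_ppp = -0.555505, Gamma_ppq = 0.000000, Gamma_pqq = 1.007791, Gamma_qpp = 0.000000, Gamma_qpq = -0.489423, Gamma_qqq = 0.000000; k3 = (-1.018500, 0.667227, 0.127589, -0.665195)
  k4: at (p, q) = (-1.364036, 1.490032), (dp/dtau, dq/dtau) = (-1.009351, 0.617420); Gamma_ppp = -0.554246, Gamma_ppq = 0.000000, Gamma_pqq = 1.044578, Gamma_qpp = 0.000000, Gamma_qpq = -0.511511, Gamma_qqq = 0.000000; k4 = (-1.009351, 0.617420, 0.166459, -0.637541)
  Y <- Y + (h/6)(k1 + 2k2 + 2k3 + k4): p = -1.3642, q = 1.4900, dp/dtau = -1.0091, dq/dtau = 0.6176


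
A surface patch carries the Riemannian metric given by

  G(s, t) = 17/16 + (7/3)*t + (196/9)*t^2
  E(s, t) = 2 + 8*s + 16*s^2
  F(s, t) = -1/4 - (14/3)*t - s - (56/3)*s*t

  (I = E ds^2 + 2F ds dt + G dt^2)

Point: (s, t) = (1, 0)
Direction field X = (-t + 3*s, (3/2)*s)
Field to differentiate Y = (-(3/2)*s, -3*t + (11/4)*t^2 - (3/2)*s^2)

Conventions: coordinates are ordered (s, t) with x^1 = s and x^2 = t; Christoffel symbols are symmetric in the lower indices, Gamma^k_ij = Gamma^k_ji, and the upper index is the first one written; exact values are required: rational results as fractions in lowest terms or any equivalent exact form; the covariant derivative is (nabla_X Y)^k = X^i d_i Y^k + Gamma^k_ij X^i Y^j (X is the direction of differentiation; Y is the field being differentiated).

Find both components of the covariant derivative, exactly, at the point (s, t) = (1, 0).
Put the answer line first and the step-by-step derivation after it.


Answer: (nabla_X Y)^s = -1651/278, (nabla_X Y)^t = -3733/278

E = 26, F = -5/4, G = 17/16 at the point
E_s = 40, E_t = 0, F_s = -1, F_t = -70/3, G_s = 0, G_t = 7/3
EG - F^2 = 417/16;  g^inv = (16/417) * [[17/16, 5/4], [5/4, 26]]
first-kind symbols [ij,l] = (1/2)(d_i g_jl + d_j g_il - d_l g_ij): [ss,s] = E_s/2 = 20, [ss,t] = F_s - E_t/2 = -1, [st,s] = E_t/2 = 0, [st,t] = G_s/2 = 0, [tt,s] = F_t - G_s/2 = -70/3, [tt,t] = G_t/2 = 7/6
Gamma^s_ij = (G*[ij,s] - F*[ij,t])/(EG - F^2), Gamma^t_ij = (E*[ij,t] - F*[ij,s])/(EG - F^2)
Gamma_sss = 320/417, Gamma_sst = 0, Gamma_stt = -1120/1251, Gamma_tss = -16/417, Gamma_tst = 0, Gamma_ttt = 56/1251
X = (3, 3/2), Y = (-3/2, -3/2) at the point


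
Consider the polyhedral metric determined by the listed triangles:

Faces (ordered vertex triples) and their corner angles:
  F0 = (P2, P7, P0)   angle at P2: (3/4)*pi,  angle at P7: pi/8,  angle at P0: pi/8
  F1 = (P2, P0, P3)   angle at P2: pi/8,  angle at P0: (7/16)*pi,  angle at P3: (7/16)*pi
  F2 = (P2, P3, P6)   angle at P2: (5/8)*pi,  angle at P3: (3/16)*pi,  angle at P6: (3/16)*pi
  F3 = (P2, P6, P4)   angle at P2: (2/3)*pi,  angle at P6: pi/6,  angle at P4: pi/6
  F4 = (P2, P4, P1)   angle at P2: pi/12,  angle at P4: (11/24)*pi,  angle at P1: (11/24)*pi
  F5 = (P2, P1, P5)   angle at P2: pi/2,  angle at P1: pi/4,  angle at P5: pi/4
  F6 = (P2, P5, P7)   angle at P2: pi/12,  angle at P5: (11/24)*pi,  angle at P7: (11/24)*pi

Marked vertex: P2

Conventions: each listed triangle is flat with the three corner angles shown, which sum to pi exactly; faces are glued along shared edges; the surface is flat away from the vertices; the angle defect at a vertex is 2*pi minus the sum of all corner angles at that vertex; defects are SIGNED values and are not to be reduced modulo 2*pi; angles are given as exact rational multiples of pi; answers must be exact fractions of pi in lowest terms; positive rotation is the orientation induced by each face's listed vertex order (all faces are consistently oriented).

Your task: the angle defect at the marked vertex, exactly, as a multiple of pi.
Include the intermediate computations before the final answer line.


Sum of corner angles at P2: (17/6)*pi
defect = 2*pi - (17/6)*pi

Answer: defect(P2) = (-5/6)*pi


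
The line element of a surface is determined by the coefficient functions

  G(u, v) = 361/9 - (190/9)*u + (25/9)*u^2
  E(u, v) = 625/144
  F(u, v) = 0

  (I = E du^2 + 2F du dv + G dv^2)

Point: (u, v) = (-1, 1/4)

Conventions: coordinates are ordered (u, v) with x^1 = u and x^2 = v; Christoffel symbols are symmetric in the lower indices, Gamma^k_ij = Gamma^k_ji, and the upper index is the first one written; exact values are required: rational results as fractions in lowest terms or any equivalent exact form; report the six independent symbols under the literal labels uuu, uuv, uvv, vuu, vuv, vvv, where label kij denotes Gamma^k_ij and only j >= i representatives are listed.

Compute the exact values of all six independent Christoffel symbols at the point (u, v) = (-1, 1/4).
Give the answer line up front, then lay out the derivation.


Answer: Gamma_uuu = 0, Gamma_uuv = 0, Gamma_uvv = 384/125, Gamma_vuu = 0, Gamma_vuv = -5/24, Gamma_vvv = 0

E = 625/144, F = 0, G = 64 at the point
E_u = 0, E_v = 0, F_u = 0, F_v = 0, G_u = -80/3, G_v = 0
EG - F^2 = 2500/9;  g^inv = (9/2500) * [[64, 0], [0, 625/144]]
first-kind symbols [ij,l] = (1/2)(d_i g_jl + d_j g_il - d_l g_ij): [uu,u] = E_u/2 = 0, [uu,v] = F_u - E_v/2 = 0, [uv,u] = E_v/2 = 0, [uv,v] = G_u/2 = -40/3, [vv,u] = F_v - G_u/2 = 40/3, [vv,v] = G_v/2 = 0
Gamma^u_ij = (G*[ij,u] - F*[ij,v])/(EG - F^2), Gamma^v_ij = (E*[ij,v] - F*[ij,u])/(EG - F^2)


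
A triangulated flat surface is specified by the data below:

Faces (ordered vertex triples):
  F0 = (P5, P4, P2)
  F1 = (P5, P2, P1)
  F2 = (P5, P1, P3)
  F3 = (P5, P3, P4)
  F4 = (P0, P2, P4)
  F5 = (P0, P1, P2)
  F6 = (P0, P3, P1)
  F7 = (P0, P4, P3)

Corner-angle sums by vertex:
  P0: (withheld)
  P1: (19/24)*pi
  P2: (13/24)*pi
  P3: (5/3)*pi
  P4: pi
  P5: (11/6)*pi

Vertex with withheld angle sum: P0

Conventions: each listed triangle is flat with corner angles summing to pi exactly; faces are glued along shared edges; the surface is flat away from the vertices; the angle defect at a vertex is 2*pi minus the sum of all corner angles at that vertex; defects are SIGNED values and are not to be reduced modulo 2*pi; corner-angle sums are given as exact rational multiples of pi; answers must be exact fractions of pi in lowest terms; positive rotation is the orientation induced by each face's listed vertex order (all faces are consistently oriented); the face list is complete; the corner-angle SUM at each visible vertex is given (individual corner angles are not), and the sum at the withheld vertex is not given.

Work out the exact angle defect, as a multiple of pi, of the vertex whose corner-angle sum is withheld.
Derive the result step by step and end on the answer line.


V = 6, E = 12, F = 8; chi = V - E + F = 2
Gauss-Bonnet: total defect = 2*pi*chi = 4*pi; visible defects sum to (25/6)*pi

Answer: defect(P0) = -pi/6


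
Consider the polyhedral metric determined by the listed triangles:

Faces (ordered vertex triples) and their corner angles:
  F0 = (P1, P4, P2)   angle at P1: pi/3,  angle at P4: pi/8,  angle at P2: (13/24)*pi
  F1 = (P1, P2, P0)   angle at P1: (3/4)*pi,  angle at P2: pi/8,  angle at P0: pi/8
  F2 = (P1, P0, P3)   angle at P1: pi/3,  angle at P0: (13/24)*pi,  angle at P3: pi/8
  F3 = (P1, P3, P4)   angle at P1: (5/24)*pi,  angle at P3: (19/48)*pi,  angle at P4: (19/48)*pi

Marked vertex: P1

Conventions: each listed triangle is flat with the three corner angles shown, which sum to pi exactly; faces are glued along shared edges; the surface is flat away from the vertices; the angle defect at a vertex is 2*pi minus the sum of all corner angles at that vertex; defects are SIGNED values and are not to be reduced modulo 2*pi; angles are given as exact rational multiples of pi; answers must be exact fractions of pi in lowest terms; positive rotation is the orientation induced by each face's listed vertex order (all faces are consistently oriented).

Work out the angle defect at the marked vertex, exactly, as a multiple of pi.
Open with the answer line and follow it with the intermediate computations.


Answer: defect(P1) = (3/8)*pi

Sum of corner angles at P1: (13/8)*pi
defect = 2*pi - (13/8)*pi


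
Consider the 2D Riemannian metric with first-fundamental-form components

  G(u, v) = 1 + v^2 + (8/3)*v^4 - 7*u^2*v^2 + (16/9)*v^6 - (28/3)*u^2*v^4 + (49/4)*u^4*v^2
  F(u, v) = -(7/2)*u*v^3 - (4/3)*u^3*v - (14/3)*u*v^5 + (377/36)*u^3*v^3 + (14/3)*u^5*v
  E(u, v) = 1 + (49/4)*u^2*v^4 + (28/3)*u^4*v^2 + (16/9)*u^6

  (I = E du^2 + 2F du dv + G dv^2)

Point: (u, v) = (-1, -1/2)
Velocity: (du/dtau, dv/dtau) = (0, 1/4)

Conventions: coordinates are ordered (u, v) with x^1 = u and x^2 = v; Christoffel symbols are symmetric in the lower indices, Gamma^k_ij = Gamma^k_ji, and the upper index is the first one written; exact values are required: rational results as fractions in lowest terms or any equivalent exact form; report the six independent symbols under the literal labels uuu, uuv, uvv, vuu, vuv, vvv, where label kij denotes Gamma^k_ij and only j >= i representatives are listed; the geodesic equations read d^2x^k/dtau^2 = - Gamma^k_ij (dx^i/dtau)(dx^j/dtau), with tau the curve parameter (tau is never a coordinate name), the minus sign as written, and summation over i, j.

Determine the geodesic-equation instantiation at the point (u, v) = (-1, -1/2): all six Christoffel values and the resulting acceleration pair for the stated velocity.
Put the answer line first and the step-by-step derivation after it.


Answer: Gamma_uuu = -6201/4061, Gamma_uuv = -4452/4061, Gamma_uvv = -1908/4061, Gamma_vuu = -3042/4061, Gamma_vuv = -2184/4061, Gamma_vvv = -936/4061; accelerations (d^2u/dtau^2, d^2v/dtau^2) = (477/16244, 117/8122)

E = 3385/576, F = 689/288, G = 313/144 at the point
E_u = -689/32, E_v = -371/24, F_u = -1249/96, F_v = -341/48, G_u = -91/12, G_v = -13/4
EG - F^2 = 4061/576;  g^inv = (576/4061) * [[313/144, -689/288], [-689/288, 3385/576]]
first-kind symbols [ij,l] = (1/2)(d_i g_jl + d_j g_il - d_l g_ij): [uu,u] = E_u/2 = -689/64, [uu,v] = F_u - E_v/2 = -169/32, [uv,u] = E_v/2 = -371/48, [uv,v] = G_u/2 = -91/24, [vv,u] = F_v - G_u/2 = -53/16, [vv,v] = G_v/2 = -13/8
Gamma^u_ij = (G*[ij,u] - F*[ij,v])/(EG - F^2), Gamma^v_ij = (E*[ij,v] - F*[ij,u])/(EG - F^2)
Gamma_uuu = -6201/4061, Gamma_uuv = -4452/4061, Gamma_uvv = -1908/4061, Gamma_vuu = -3042/4061, Gamma_vuv = -2184/4061, Gamma_vvv = -936/4061
d^2u/dtau^2 = -(Gamma_uuu*(0)^2 + 2*Gamma_uuv*(0)*(1/4) + Gamma_uvv*(1/4)^2) = 477/16244
d^2v/dtau^2 = -(Gamma_vuu*(0)^2 + 2*Gamma_vuv*(0)*(1/4) + Gamma_vvv*(1/4)^2) = 117/8122


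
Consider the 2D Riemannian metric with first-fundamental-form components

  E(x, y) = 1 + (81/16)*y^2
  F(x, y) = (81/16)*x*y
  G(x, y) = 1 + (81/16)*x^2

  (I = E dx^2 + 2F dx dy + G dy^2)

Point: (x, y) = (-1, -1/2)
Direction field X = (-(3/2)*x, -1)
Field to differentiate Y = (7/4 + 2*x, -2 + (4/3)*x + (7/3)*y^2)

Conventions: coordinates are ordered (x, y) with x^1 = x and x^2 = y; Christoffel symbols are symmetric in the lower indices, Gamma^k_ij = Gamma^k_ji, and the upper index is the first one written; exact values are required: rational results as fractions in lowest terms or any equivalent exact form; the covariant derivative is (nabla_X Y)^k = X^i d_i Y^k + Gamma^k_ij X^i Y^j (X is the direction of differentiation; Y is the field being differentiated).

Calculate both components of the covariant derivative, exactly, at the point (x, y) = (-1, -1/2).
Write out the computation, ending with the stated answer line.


E = 145/64, F = 81/32, G = 97/16 at the point
E_x = 0, E_y = -81/16, F_x = -81/32, F_y = -81/16, G_x = -81/8, G_y = 0
EG - F^2 = 469/64;  g^inv = (64/469) * [[97/16, -81/32], [-81/32, 145/64]]
first-kind symbols [ij,l] = (1/2)(d_i g_jl + d_j g_il - d_l g_ij): [xx,x] = E_x/2 = 0, [xx,y] = F_x - E_y/2 = 0, [xy,x] = E_y/2 = -81/32, [xy,y] = G_x/2 = -81/16, [yy,x] = F_y - G_x/2 = 0, [yy,y] = G_y/2 = 0
Gamma^x_ij = (G*[ij,x] - F*[ij,y])/(EG - F^2), Gamma^y_ij = (E*[ij,y] - F*[ij,x])/(EG - F^2)
Gamma_xxx = 0, Gamma_xxy = -162/469, Gamma_xyy = 0, Gamma_yxx = 0, Gamma_yxy = -324/469, Gamma_yyy = 0
X = (3/2, -1), Y = (-1/4, -11/4) at the point

Answer: (nabla_X Y)^x = 8139/1876, (nabla_X Y)^y = 19727/2814


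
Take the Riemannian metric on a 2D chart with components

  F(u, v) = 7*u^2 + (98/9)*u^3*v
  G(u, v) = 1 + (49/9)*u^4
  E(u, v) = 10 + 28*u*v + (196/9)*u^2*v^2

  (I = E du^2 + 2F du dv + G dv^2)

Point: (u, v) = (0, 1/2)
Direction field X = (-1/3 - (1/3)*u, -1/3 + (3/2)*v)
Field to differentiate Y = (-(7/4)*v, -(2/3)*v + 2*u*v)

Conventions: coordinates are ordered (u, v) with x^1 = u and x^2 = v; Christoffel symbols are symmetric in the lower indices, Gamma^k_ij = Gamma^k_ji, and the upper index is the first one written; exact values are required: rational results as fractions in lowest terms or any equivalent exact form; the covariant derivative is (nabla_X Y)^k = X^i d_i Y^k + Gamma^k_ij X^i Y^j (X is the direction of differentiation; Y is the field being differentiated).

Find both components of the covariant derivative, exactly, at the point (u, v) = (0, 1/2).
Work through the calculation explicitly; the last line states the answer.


E = 10, F = 0, G = 1 at the point
E_u = 14, E_v = 0, F_u = 0, F_v = 0, G_u = 0, G_v = 0
EG - F^2 = 10;  g^inv = (1/10) * [[1, 0], [0, 10]]
first-kind symbols [ij,l] = (1/2)(d_i g_jl + d_j g_il - d_l g_ij): [uu,u] = E_u/2 = 7, [uu,v] = F_u - E_v/2 = 0, [uv,u] = E_v/2 = 0, [uv,v] = G_u/2 = 0, [vv,u] = F_v - G_u/2 = 0, [vv,v] = G_v/2 = 0
Gamma^u_ij = (G*[ij,u] - F*[ij,v])/(EG - F^2), Gamma^v_ij = (E*[ij,v] - F*[ij,u])/(EG - F^2)
Gamma_uuu = 7/10, Gamma_uuv = 0, Gamma_uvv = 0, Gamma_vuu = 0, Gamma_vuv = 0, Gamma_vvv = 0
X = (-1/3, 5/12), Y = (-7/8, -1/3) at the point

Answer: (nabla_X Y)^u = -21/40, (nabla_X Y)^v = -11/18


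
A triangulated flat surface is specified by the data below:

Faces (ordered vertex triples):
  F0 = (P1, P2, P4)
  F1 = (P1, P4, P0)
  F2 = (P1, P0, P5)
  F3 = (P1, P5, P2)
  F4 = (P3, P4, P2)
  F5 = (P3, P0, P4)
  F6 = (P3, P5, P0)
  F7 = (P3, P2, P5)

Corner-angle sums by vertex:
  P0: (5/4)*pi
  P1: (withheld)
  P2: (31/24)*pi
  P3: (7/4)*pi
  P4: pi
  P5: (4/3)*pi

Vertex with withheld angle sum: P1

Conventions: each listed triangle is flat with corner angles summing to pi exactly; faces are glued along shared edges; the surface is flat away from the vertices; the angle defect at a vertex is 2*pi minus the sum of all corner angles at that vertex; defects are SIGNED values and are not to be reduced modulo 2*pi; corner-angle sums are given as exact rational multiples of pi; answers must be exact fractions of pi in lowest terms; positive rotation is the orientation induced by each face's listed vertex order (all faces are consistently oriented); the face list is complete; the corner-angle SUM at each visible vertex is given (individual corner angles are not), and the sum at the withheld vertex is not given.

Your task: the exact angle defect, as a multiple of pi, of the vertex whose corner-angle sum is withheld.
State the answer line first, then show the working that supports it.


Answer: defect(P1) = (5/8)*pi

V = 6, E = 12, F = 8; chi = V - E + F = 2
Gauss-Bonnet: total defect = 2*pi*chi = 4*pi; visible defects sum to (27/8)*pi


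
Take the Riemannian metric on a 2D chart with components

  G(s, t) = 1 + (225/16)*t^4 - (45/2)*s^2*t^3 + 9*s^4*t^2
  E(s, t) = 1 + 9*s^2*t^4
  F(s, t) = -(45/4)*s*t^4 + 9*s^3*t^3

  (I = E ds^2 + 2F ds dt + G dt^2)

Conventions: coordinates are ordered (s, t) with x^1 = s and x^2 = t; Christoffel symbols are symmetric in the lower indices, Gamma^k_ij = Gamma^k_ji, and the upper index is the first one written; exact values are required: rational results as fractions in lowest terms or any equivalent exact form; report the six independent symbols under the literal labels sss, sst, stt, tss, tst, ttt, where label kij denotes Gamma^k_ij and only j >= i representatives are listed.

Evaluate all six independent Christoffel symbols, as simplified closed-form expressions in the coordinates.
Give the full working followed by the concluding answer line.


E = 1 + 9*s^2*t^4; F = -(45/4)*s*t^4 + 9*s^3*t^3; G = 1 + (225/16)*t^4 - (45/2)*s^2*t^3 + 9*s^4*t^2
Gamma^k_ij = (1/2) g^{kl} (d_i g_jl + d_j g_il - d_l g_ij), with g^inv = (1/(EG-F^2)) [[G, -F], [-F, E]]
first partials: E_s = 18*s*t^4, E_t = 36*s^2*t^3, F_s = -(45/4)*t^4 + 27*s^2*t^3, F_t = -45*s*t^3 + 27*s^3*t^2, G_s = -45*s*t^3 + 36*s^3*t^2, G_t = (225/4)*t^3 - (135/2)*s^2*t^2 + 18*s^4*t
D = EG - F^2 = 1 + (225/16)*t^4 - (45/2)*s^2*t^3 + 9*s^2*t^4 + 9*s^4*t^2
expanded: Gamma^s_ss = (G E_s - 2F F_s + F E_t)/(2D), Gamma^s_st = (G E_t - F G_s)/(2D), Gamma^s_tt = (2G F_t - G G_s - F G_t)/(2D), Gamma^t_ss = (2E F_s - E E_t - F E_s)/(2D), Gamma^t_st = (E G_s - F E_t)/(2D), Gamma^t_tt = (E G_t - 2F F_t + F G_s)/(2D); substitute and cancel common factors

Answer: Gamma_sss = 144*s*t^4/(144*s^4*t^2 + 144*s^2*t^4 - 360*s^2*t^3 + 225*t^4 + 16), Gamma_sst = 288*s^2*t^3/(144*s^4*t^2 + 144*s^2*t^4 - 360*s^2*t^3 + 225*t^4 + 16), Gamma_stt = (144*s^3*t^2 - 360*s*t^3)/(144*s^4*t^2 + 144*s^2*t^4 - 360*s^2*t^3 + 225*t^4 + 16), Gamma_tss = (144*s^2*t^3 - 180*t^4)/(144*s^4*t^2 + 144*s^2*t^4 - 360*s^2*t^3 + 225*t^4 + 16), Gamma_tst = (288*s^3*t^2 - 360*s*t^3)/(144*s^4*t^2 + 144*s^2*t^4 - 360*s^2*t^3 + 225*t^4 + 16), Gamma_ttt = (144*s^4*t - 540*s^2*t^2 + 450*t^3)/(144*s^4*t^2 + 144*s^2*t^4 - 360*s^2*t^3 + 225*t^4 + 16)


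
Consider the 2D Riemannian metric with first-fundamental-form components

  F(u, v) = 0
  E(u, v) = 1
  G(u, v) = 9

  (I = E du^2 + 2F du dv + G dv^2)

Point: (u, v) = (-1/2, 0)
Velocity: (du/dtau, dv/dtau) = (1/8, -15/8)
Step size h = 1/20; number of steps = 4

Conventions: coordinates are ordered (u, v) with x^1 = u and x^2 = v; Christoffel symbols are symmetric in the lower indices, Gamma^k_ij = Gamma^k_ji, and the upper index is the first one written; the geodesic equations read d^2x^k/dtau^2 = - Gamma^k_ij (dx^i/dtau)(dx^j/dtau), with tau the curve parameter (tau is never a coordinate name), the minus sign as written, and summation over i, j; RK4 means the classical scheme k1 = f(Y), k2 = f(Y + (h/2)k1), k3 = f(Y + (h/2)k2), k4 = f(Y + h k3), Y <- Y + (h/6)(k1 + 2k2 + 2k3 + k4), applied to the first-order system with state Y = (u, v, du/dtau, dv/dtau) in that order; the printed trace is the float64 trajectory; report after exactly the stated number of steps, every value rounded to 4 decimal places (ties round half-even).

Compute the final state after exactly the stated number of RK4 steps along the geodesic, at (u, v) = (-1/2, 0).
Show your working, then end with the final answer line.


f(Y) = (du/dtau, dv/dtau, -Gamma^u_ij Y'^i Y'^j, -Gamma^v_ij Y'^i Y'^j) with the Gammas evaluated at the stage position; h = 0.050000; intermediate values shown to 6 dp
step 0: u = -0.5000, v = 0.0000, du/dtau = 0.1250, dv/dtau = -1.8750
step 1:
  k1: at (u, v) = (-0.500000, 0.000000), (du/dtau, dv/dtau) = (0.125000, -1.875000); Gamma_uuu = 0.000000, Gamma_uuv = 0.000000, Gamma_uvv = 0.000000, Gamma_vuu = 0.000000, Gamma_vuv = 0.000000, Gamma_vvv = 0.000000; k1 = (0.125000, -1.875000, 0.000000, 0.000000)
  k2: at (u, v) = (-0.496875, -0.046875), (du/dtau, dv/dtau) = (0.125000, -1.875000); Gamma_uuu = 0.000000, Gamma_uuv = 0.000000, Gamma_uvv = 0.000000, Gamma_vuu = 0.000000, Gamma_vuv = 0.000000, Gamma_vvv = 0.000000; k2 = (0.125000, -1.875000, 0.000000, 0.000000)
  k3: at (u, v) = (-0.496875, -0.046875), (du/dtau, dv/dtau) = (0.125000, -1.875000); Gamma_uuu = 0.000000, Gamma_uuv = 0.000000, Gamma_uvv = 0.000000, Gamma_vuu = 0.000000, Gamma_vuv = 0.000000, Gamma_vvv = 0.000000; k3 = (0.125000, -1.875000, 0.000000, 0.000000)
  k4: at (u, v) = (-0.493750, -0.093750), (du/dtau, dv/dtau) = (0.125000, -1.875000); Gamma_uuu = 0.000000, Gamma_uuv = 0.000000, Gamma_uvv = 0.000000, Gamma_vuu = 0.000000, Gamma_vuv = 0.000000, Gamma_vvv = 0.000000; k4 = (0.125000, -1.875000, 0.000000, 0.000000)
  Y <- Y + (h/6)(k1 + 2k2 + 2k3 + k4): u = -0.4938, v = -0.0938, du/dtau = 0.1250, dv/dtau = -1.8750
step 2:
  k1: at (u, v) = (-0.493750, -0.093750), (du/dtau, dv/dtau) = (0.125000, -1.875000); Gamma_uuu = 0.000000, Gamma_uuv = 0.000000, Gamma_uvv = 0.000000, Gamma_vuu = 0.000000, Gamma_vuv = 0.000000, Gamma_vvv = 0.000000; k1 = (0.125000, -1.875000, 0.000000, 0.000000)
  k2: at (u, v) = (-0.490625, -0.140625), (du/dtau, dv/dtau) = (0.125000, -1.875000); Gamma_uuu = 0.000000, Gamma_uuv = 0.000000, Gamma_uvv = 0.000000, Gamma_vuu = 0.000000, Gamma_vuv = 0.000000, Gamma_vvv = 0.000000; k2 = (0.125000, -1.875000, 0.000000, 0.000000)
  k3: at (u, v) = (-0.490625, -0.140625), (du/dtau, dv/dtau) = (0.125000, -1.875000); Gamma_uuu = 0.000000, Gamma_uuv = 0.000000, Gamma_uvv = 0.000000, Gamma_vuu = 0.000000, Gamma_vuv = 0.000000, Gamma_vvv = 0.000000; k3 = (0.125000, -1.875000, 0.000000, 0.000000)
  k4: at (u, v) = (-0.487500, -0.187500), (du/dtau, dv/dtau) = (0.125000, -1.875000); Gamma_uuu = 0.000000, Gamma_uuv = 0.000000, Gamma_uvv = 0.000000, Gamma_vuu = 0.000000, Gamma_vuv = 0.000000, Gamma_vvv = 0.000000; k4 = (0.125000, -1.875000, 0.000000, 0.000000)
  Y <- Y + (h/6)(k1 + 2k2 + 2k3 + k4): u = -0.4875, v = -0.1875, du/dtau = 0.1250, dv/dtau = -1.8750
step 3:
  k1: at (u, v) = (-0.487500, -0.187500), (du/dtau, dv/dtau) = (0.125000, -1.875000); Gamma_uuu = 0.000000, Gamma_uuv = 0.000000, Gamma_uvv = 0.000000, Gamma_vuu = 0.000000, Gamma_vuv = 0.000000, Gamma_vvv = 0.000000; k1 = (0.125000, -1.875000, 0.000000, 0.000000)
  k2: at (u, v) = (-0.484375, -0.234375), (du/dtau, dv/dtau) = (0.125000, -1.875000); Gamma_uuu = 0.000000, Gamma_uuv = 0.000000, Gamma_uvv = 0.000000, Gamma_vuu = 0.000000, Gamma_vuv = 0.000000, Gamma_vvv = 0.000000; k2 = (0.125000, -1.875000, 0.000000, 0.000000)
  k3: at (u, v) = (-0.484375, -0.234375), (du/dtau, dv/dtau) = (0.125000, -1.875000); Gamma_uuu = 0.000000, Gamma_uuv = 0.000000, Gamma_uvv = 0.000000, Gamma_vuu = 0.000000, Gamma_vuv = 0.000000, Gamma_vvv = 0.000000; k3 = (0.125000, -1.875000, 0.000000, 0.000000)
  k4: at (u, v) = (-0.481250, -0.281250), (du/dtau, dv/dtau) = (0.125000, -1.875000); Gamma_uuu = 0.000000, Gamma_uuv = 0.000000, Gamma_uvv = 0.000000, Gamma_vuu = 0.000000, Gamma_vuv = 0.000000, Gamma_vvv = 0.000000; k4 = (0.125000, -1.875000, 0.000000, 0.000000)
  Y <- Y + (h/6)(k1 + 2k2 + 2k3 + k4): u = -0.4813, v = -0.2812, du/dtau = 0.1250, dv/dtau = -1.8750
step 4:
  k1: at (u, v) = (-0.481250, -0.281250), (du/dtau, dv/dtau) = (0.125000, -1.875000); Gamma_uuu = 0.000000, Gamma_uuv = 0.000000, Gamma_uvv = 0.000000, Gamma_vuu = 0.000000, Gamma_vuv = 0.000000, Gamma_vvv = 0.000000; k1 = (0.125000, -1.875000, 0.000000, 0.000000)
  k2: at (u, v) = (-0.478125, -0.328125), (du/dtau, dv/dtau) = (0.125000, -1.875000); Gamma_uuu = 0.000000, Gamma_uuv = 0.000000, Gamma_uvv = 0.000000, Gamma_vuu = 0.000000, Gamma_vuv = 0.000000, Gamma_vvv = 0.000000; k2 = (0.125000, -1.875000, 0.000000, 0.000000)
  k3: at (u, v) = (-0.478125, -0.328125), (du/dtau, dv/dtau) = (0.125000, -1.875000); Gamma_uuu = 0.000000, Gamma_uuv = 0.000000, Gamma_uvv = 0.000000, Gamma_vuu = 0.000000, Gamma_vuv = 0.000000, Gamma_vvv = 0.000000; k3 = (0.125000, -1.875000, 0.000000, 0.000000)
  k4: at (u, v) = (-0.475000, -0.375000), (du/dtau, dv/dtau) = (0.125000, -1.875000); Gamma_uuu = 0.000000, Gamma_uuv = 0.000000, Gamma_uvv = 0.000000, Gamma_vuu = 0.000000, Gamma_vuv = 0.000000, Gamma_vvv = 0.000000; k4 = (0.125000, -1.875000, 0.000000, 0.000000)
  Y <- Y + (h/6)(k1 + 2k2 + 2k3 + k4): u = -0.4750, v = -0.3750, du/dtau = 0.1250, dv/dtau = -1.8750

Answer: u = -0.4750, v = -0.3750, du/dtau = 0.1250, dv/dtau = -1.8750


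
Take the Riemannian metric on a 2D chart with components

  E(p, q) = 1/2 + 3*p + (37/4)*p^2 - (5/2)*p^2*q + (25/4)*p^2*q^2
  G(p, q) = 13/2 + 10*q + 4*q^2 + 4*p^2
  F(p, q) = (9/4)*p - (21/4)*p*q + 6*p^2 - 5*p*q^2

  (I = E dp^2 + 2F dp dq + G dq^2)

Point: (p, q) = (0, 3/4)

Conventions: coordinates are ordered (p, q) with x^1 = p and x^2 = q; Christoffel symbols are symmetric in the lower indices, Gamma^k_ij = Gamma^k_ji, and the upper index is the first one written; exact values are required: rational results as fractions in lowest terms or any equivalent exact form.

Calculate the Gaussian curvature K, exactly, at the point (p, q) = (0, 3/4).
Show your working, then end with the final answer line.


E = 1/2, F = 0, G = 65/4, EG - F^2 = 65/8 at the point
E_p = 3, E_q = 0, F_p = -9/2, F_q = 0, G_p = 0, G_q = 16
E_qq = 0, F_pq = -51/4, G_pp = 8
The intrinsic route: Brioschi's K = (det M1 - det M2)/(EG - F^2)^2.
M1 = [[-E_qq/2 + F_pq - G_pp/2, E_p/2, F_p - E_q/2], [F_q - G_p/2, E, F], [G_q/2, F, G]] = [[-67/4, 3/2, -9/2], [0, 1/2, 0], [8, 0, 65/4]]; det M1 = -3779/32
M2 = [[0, E_q/2, G_p/2], [E_q/2, E, F], [G_p/2, F, G]] = [[0, 0, 0], [0, 1/2, 0], [0, 0, 65/4]]; det M2 = 0
det M1 - det M2 = -3779/32; K = -3779/32 / (65/8)^2 = -7558/4225

Answer: K = -7558/4225


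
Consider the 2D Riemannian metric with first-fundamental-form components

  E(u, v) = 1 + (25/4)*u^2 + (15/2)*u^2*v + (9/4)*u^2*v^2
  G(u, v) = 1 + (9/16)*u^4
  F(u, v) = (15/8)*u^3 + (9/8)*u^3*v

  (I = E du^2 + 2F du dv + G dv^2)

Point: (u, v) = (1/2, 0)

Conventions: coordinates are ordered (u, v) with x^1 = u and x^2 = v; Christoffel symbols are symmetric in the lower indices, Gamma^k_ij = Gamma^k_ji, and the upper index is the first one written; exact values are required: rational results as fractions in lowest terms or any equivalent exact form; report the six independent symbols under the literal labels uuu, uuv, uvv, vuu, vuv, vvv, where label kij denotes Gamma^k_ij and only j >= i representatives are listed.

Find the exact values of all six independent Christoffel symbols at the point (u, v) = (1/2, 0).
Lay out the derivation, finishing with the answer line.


E = 41/16, F = 15/64, G = 265/256 at the point
E_u = 25/4, E_v = 15/8, F_u = 45/32, F_v = 9/64, G_u = 9/32, G_v = 0
EG - F^2 = 665/256;  g^inv = (256/665) * [[265/256, -15/64], [-15/64, 41/16]]
first-kind symbols [ij,l] = (1/2)(d_i g_jl + d_j g_il - d_l g_ij): [uu,u] = E_u/2 = 25/8, [uu,v] = F_u - E_v/2 = 15/32, [uv,u] = E_v/2 = 15/16, [uv,v] = G_u/2 = 9/64, [vv,u] = F_v - G_u/2 = 0, [vv,v] = G_v/2 = 0
Gamma^u_ij = (G*[ij,u] - F*[ij,v])/(EG - F^2), Gamma^v_ij = (E*[ij,v] - F*[ij,u])/(EG - F^2)

Answer: Gamma_uuu = 160/133, Gamma_uuv = 48/133, Gamma_uvv = 0, Gamma_vuu = 24/133, Gamma_vuv = 36/665, Gamma_vvv = 0


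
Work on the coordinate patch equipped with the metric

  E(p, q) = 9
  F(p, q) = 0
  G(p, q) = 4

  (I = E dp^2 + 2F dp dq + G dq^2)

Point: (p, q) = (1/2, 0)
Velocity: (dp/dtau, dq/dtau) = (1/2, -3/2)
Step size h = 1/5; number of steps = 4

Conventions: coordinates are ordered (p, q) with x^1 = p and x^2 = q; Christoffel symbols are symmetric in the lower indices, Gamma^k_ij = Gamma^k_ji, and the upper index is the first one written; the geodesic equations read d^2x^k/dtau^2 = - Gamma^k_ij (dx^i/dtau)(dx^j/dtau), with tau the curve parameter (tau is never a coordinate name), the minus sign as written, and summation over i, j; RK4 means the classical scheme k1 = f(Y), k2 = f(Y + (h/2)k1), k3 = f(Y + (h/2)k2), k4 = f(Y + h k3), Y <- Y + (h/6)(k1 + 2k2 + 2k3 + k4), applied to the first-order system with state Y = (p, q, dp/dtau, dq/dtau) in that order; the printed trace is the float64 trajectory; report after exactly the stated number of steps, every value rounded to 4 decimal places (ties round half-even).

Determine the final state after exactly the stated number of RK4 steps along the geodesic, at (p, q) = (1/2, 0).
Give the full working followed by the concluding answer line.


f(Y) = (dp/dtau, dq/dtau, -Gamma^p_ij Y'^i Y'^j, -Gamma^q_ij Y'^i Y'^j) with the Gammas evaluated at the stage position; h = 0.200000; intermediate values shown to 6 dp
step 0: p = 0.5000, q = 0.0000, dp/dtau = 0.5000, dq/dtau = -1.5000
step 1:
  k1: at (p, q) = (0.500000, 0.000000), (dp/dtau, dq/dtau) = (0.500000, -1.500000); Gamma_ppp = 0.000000, Gamma_ppq = 0.000000, Gamma_pqq = 0.000000, Gamma_qpp = 0.000000, Gamma_qpq = 0.000000, Gamma_qqq = 0.000000; k1 = (0.500000, -1.500000, 0.000000, 0.000000)
  k2: at (p, q) = (0.550000, -0.150000), (dp/dtau, dq/dtau) = (0.500000, -1.500000); Gamma_ppp = 0.000000, Gamma_ppq = 0.000000, Gamma_pqq = 0.000000, Gamma_qpp = 0.000000, Gamma_qpq = 0.000000, Gamma_qqq = 0.000000; k2 = (0.500000, -1.500000, 0.000000, 0.000000)
  k3: at (p, q) = (0.550000, -0.150000), (dp/dtau, dq/dtau) = (0.500000, -1.500000); Gamma_ppp = 0.000000, Gamma_ppq = 0.000000, Gamma_pqq = 0.000000, Gamma_qpp = 0.000000, Gamma_qpq = 0.000000, Gamma_qqq = 0.000000; k3 = (0.500000, -1.500000, 0.000000, 0.000000)
  k4: at (p, q) = (0.600000, -0.300000), (dp/dtau, dq/dtau) = (0.500000, -1.500000); Gamma_ppp = 0.000000, Gamma_ppq = 0.000000, Gamma_pqq = 0.000000, Gamma_qpp = 0.000000, Gamma_qpq = 0.000000, Gamma_qqq = 0.000000; k4 = (0.500000, -1.500000, 0.000000, 0.000000)
  Y <- Y + (h/6)(k1 + 2k2 + 2k3 + k4): p = 0.6000, q = -0.3000, dp/dtau = 0.5000, dq/dtau = -1.5000
step 2:
  k1: at (p, q) = (0.600000, -0.300000), (dp/dtau, dq/dtau) = (0.500000, -1.500000); Gamma_ppp = 0.000000, Gamma_ppq = 0.000000, Gamma_pqq = 0.000000, Gamma_qpp = 0.000000, Gamma_qpq = 0.000000, Gamma_qqq = 0.000000; k1 = (0.500000, -1.500000, 0.000000, 0.000000)
  k2: at (p, q) = (0.650000, -0.450000), (dp/dtau, dq/dtau) = (0.500000, -1.500000); Gamma_ppp = 0.000000, Gamma_ppq = 0.000000, Gamma_pqq = 0.000000, Gamma_qpp = 0.000000, Gamma_qpq = 0.000000, Gamma_qqq = 0.000000; k2 = (0.500000, -1.500000, 0.000000, 0.000000)
  k3: at (p, q) = (0.650000, -0.450000), (dp/dtau, dq/dtau) = (0.500000, -1.500000); Gamma_ppp = 0.000000, Gamma_ppq = 0.000000, Gamma_pqq = 0.000000, Gamma_qpp = 0.000000, Gamma_qpq = 0.000000, Gamma_qqq = 0.000000; k3 = (0.500000, -1.500000, 0.000000, 0.000000)
  k4: at (p, q) = (0.700000, -0.600000), (dp/dtau, dq/dtau) = (0.500000, -1.500000); Gamma_ppp = 0.000000, Gamma_ppq = 0.000000, Gamma_pqq = 0.000000, Gamma_qpp = 0.000000, Gamma_qpq = 0.000000, Gamma_qqq = 0.000000; k4 = (0.500000, -1.500000, 0.000000, 0.000000)
  Y <- Y + (h/6)(k1 + 2k2 + 2k3 + k4): p = 0.7000, q = -0.6000, dp/dtau = 0.5000, dq/dtau = -1.5000
step 3:
  k1: at (p, q) = (0.700000, -0.600000), (dp/dtau, dq/dtau) = (0.500000, -1.500000); Gamma_ppp = 0.000000, Gamma_ppq = 0.000000, Gamma_pqq = 0.000000, Gamma_qpp = 0.000000, Gamma_qpq = 0.000000, Gamma_qqq = 0.000000; k1 = (0.500000, -1.500000, 0.000000, 0.000000)
  k2: at (p, q) = (0.750000, -0.750000), (dp/dtau, dq/dtau) = (0.500000, -1.500000); Gamma_ppp = 0.000000, Gamma_ppq = 0.000000, Gamma_pqq = 0.000000, Gamma_qpp = 0.000000, Gamma_qpq = 0.000000, Gamma_qqq = 0.000000; k2 = (0.500000, -1.500000, 0.000000, 0.000000)
  k3: at (p, q) = (0.750000, -0.750000), (dp/dtau, dq/dtau) = (0.500000, -1.500000); Gamma_ppp = 0.000000, Gamma_ppq = 0.000000, Gamma_pqq = 0.000000, Gamma_qpp = 0.000000, Gamma_qpq = 0.000000, Gamma_qqq = 0.000000; k3 = (0.500000, -1.500000, 0.000000, 0.000000)
  k4: at (p, q) = (0.800000, -0.900000), (dp/dtau, dq/dtau) = (0.500000, -1.500000); Gamma_ppp = 0.000000, Gamma_ppq = 0.000000, Gamma_pqq = 0.000000, Gamma_qpp = 0.000000, Gamma_qpq = 0.000000, Gamma_qqq = 0.000000; k4 = (0.500000, -1.500000, 0.000000, 0.000000)
  Y <- Y + (h/6)(k1 + 2k2 + 2k3 + k4): p = 0.8000, q = -0.9000, dp/dtau = 0.5000, dq/dtau = -1.5000
step 4:
  k1: at (p, q) = (0.800000, -0.900000), (dp/dtau, dq/dtau) = (0.500000, -1.500000); Gamma_ppp = 0.000000, Gamma_ppq = 0.000000, Gamma_pqq = 0.000000, Gamma_qpp = 0.000000, Gamma_qpq = 0.000000, Gamma_qqq = 0.000000; k1 = (0.500000, -1.500000, 0.000000, 0.000000)
  k2: at (p, q) = (0.850000, -1.050000), (dp/dtau, dq/dtau) = (0.500000, -1.500000); Gamma_ppp = 0.000000, Gamma_ppq = 0.000000, Gamma_pqq = 0.000000, Gamma_qpp = 0.000000, Gamma_qpq = 0.000000, Gamma_qqq = 0.000000; k2 = (0.500000, -1.500000, 0.000000, 0.000000)
  k3: at (p, q) = (0.850000, -1.050000), (dp/dtau, dq/dtau) = (0.500000, -1.500000); Gamma_ppp = 0.000000, Gamma_ppq = 0.000000, Gamma_pqq = 0.000000, Gamma_qpp = 0.000000, Gamma_qpq = 0.000000, Gamma_qqq = 0.000000; k3 = (0.500000, -1.500000, 0.000000, 0.000000)
  k4: at (p, q) = (0.900000, -1.200000), (dp/dtau, dq/dtau) = (0.500000, -1.500000); Gamma_ppp = 0.000000, Gamma_ppq = 0.000000, Gamma_pqq = 0.000000, Gamma_qpp = 0.000000, Gamma_qpq = 0.000000, Gamma_qqq = 0.000000; k4 = (0.500000, -1.500000, 0.000000, 0.000000)
  Y <- Y + (h/6)(k1 + 2k2 + 2k3 + k4): p = 0.9000, q = -1.2000, dp/dtau = 0.5000, dq/dtau = -1.5000

Answer: p = 0.9000, q = -1.2000, dp/dtau = 0.5000, dq/dtau = -1.5000


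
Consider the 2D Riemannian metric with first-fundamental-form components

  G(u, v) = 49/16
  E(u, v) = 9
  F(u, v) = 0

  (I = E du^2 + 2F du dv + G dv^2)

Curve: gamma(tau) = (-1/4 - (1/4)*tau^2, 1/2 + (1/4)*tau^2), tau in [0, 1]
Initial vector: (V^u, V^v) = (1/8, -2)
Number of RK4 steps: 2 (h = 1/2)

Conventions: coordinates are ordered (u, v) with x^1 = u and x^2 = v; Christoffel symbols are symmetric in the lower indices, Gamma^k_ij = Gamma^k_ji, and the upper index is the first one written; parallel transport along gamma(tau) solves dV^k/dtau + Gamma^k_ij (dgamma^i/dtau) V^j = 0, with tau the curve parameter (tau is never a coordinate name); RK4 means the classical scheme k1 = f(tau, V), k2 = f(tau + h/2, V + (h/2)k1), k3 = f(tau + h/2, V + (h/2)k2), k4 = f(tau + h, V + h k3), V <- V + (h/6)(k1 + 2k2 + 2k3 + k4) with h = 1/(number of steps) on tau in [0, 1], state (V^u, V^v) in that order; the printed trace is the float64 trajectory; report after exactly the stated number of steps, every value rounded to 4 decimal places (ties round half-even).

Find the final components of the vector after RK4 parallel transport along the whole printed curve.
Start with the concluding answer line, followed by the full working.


Answer: V^u = 0.1250, V^v = -2.0000

gamma'(tau) = (-(1/2)*tau, (1/2)*tau); f(tau, V)^k = -Gamma^k_ij(gamma(tau)) gamma'^i(tau) V^j; h = 1/2; intermediate values shown to 6 dp
curve data and Christoffel symbols at the stage parameters:
  tau = 0.000000: gamma = (-0.250000, 0.500000), gamma' = (0.000000, 0.000000); Gamma_uuu = 0.000000, Gamma_uuv = 0.000000, Gamma_uvv = 0.000000, Gamma_vuu = 0.000000, Gamma_vuv = 0.000000, Gamma_vvv = 0.000000
  tau = 0.250000: gamma = (-0.265625, 0.515625), gamma' = (-0.125000, 0.125000); Gamma_uuu = 0.000000, Gamma_uuv = 0.000000, Gamma_uvv = 0.000000, Gamma_vuu = 0.000000, Gamma_vuv = 0.000000, Gamma_vvv = 0.000000
  tau = 0.500000: gamma = (-0.312500, 0.562500), gamma' = (-0.250000, 0.250000); Gamma_uuu = 0.000000, Gamma_uuv = 0.000000, Gamma_uvv = 0.000000, Gamma_vuu = 0.000000, Gamma_vuv = 0.000000, Gamma_vvv = 0.000000
  tau = 0.750000: gamma = (-0.390625, 0.640625), gamma' = (-0.375000, 0.375000); Gamma_uuu = 0.000000, Gamma_uuv = 0.000000, Gamma_uvv = 0.000000, Gamma_vuu = 0.000000, Gamma_vuv = 0.000000, Gamma_vvv = 0.000000
  tau = 1.000000: gamma = (-0.500000, 0.750000), gamma' = (-0.500000, 0.500000); Gamma_uuu = 0.000000, Gamma_uuv = 0.000000, Gamma_uvv = 0.000000, Gamma_vuu = 0.000000, Gamma_vuv = 0.000000, Gamma_vvv = 0.000000
step 0: V^u = 0.1250, V^v = -2.0000
step 1: k1 = (0.000000, 0.000000), k2 = (0.000000, 0.000000), k3 = (0.000000, 0.000000), k4 = (0.000000, 0.000000); V <- V + (h/6)(k1 + 2k2 + 2k3 + k4): V^u = 0.1250, V^v = -2.0000
step 2: k1 = (0.000000, 0.000000), k2 = (0.000000, 0.000000), k3 = (0.000000, 0.000000), k4 = (0.000000, 0.000000); V <- V + (h/6)(k1 + 2k2 + 2k3 + k4): V^u = 0.1250, V^v = -2.0000
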